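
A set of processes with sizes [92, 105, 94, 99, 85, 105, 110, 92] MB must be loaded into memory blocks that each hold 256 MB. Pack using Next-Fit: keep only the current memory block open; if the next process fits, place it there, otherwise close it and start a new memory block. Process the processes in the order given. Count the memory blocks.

92 MB → memory block 1 (remaining 164 MB)
105 MB → memory block 1 (remaining 59 MB)
94 MB → memory block 2 (remaining 162 MB)
99 MB → memory block 2 (remaining 63 MB)
85 MB → memory block 3 (remaining 171 MB)
105 MB → memory block 3 (remaining 66 MB)
110 MB → memory block 4 (remaining 146 MB)
92 MB → memory block 4 (remaining 54 MB)

4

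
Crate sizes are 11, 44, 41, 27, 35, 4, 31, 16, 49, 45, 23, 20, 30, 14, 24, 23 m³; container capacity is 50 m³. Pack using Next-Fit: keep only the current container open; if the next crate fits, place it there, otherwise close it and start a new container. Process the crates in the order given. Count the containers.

container 1: place 11 m³, 39 m³ left
container 2: place 44 m³, 6 m³ left
container 3: place 41 m³, 9 m³ left
container 4: place 27 m³, 23 m³ left
container 5: place 35 m³, 15 m³ left
container 5: place 4 m³, 11 m³ left
container 6: place 31 m³, 19 m³ left
container 6: place 16 m³, 3 m³ left
container 7: place 49 m³, 1 m³ left
container 8: place 45 m³, 5 m³ left
container 9: place 23 m³, 27 m³ left
container 9: place 20 m³, 7 m³ left
container 10: place 30 m³, 20 m³ left
container 10: place 14 m³, 6 m³ left
container 11: place 24 m³, 26 m³ left
container 11: place 23 m³, 3 m³ left
Final containers: [11] [44] [41] [27] [35,4] [31,16] [49] [45] [23,20] [30,14] [24,23].

11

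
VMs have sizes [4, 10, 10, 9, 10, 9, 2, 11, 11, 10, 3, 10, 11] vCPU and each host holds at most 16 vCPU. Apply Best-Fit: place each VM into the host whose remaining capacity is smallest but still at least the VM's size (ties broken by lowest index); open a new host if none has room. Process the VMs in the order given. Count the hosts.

4 vCPU → host 1 (remaining 12 vCPU)
10 vCPU → host 1 (remaining 2 vCPU)
10 vCPU → host 2 (remaining 6 vCPU)
9 vCPU → host 3 (remaining 7 vCPU)
10 vCPU → host 4 (remaining 6 vCPU)
9 vCPU → host 5 (remaining 7 vCPU)
2 vCPU → host 1 (remaining 0 vCPU)
11 vCPU → host 6 (remaining 5 vCPU)
11 vCPU → host 7 (remaining 5 vCPU)
10 vCPU → host 8 (remaining 6 vCPU)
3 vCPU → host 6 (remaining 2 vCPU)
10 vCPU → host 9 (remaining 6 vCPU)
11 vCPU → host 10 (remaining 5 vCPU)

10 hosts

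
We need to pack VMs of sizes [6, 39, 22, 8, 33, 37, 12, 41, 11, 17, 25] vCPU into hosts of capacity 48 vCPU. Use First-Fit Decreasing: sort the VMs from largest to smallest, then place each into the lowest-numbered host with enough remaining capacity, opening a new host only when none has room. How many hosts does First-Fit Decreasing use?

Sorted descending: 41, 39, 37, 33, 25, 22, 17, 12, 11, 8, 6.
41 vCPU → host 1 (remaining 7 vCPU)
39 vCPU → host 2 (remaining 9 vCPU)
37 vCPU → host 3 (remaining 11 vCPU)
33 vCPU → host 4 (remaining 15 vCPU)
25 vCPU → host 5 (remaining 23 vCPU)
22 vCPU → host 5 (remaining 1 vCPU)
17 vCPU → host 6 (remaining 31 vCPU)
12 vCPU → host 4 (remaining 3 vCPU)
11 vCPU → host 3 (remaining 0 vCPU)
8 vCPU → host 2 (remaining 1 vCPU)
6 vCPU → host 1 (remaining 1 vCPU)
Final hosts: [41,6] [39,8] [37,11] [33,12] [25,22] [17].

6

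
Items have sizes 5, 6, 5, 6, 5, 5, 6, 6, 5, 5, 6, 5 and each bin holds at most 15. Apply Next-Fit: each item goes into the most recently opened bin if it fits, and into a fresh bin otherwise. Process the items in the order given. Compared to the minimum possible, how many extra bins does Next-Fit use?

Next-Fit: [5,6] [5,6] [5,5] [6,6] [5,5] [6,5] → 6 bins.
Total size 65; any packing needs at least ⌈65/15⌉ = 5 bins.
An optimal packing achieves that bound: [6,6] [6,6] [6,5] [5,5,5] [5,5,5] → 5 bins.
Excess: 6 − 5 = 1.

1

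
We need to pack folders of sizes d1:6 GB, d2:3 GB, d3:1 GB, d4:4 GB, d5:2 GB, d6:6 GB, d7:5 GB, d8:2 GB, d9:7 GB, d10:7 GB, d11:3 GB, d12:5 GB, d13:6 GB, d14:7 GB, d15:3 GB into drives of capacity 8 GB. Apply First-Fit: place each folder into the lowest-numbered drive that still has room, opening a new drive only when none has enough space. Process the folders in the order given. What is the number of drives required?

Put d1 (6 GB) in drive 1; 2 GB remain.
Put d2 (3 GB) in drive 2; 5 GB remain.
Put d3 (1 GB) in drive 1; 1 GB remain.
Put d4 (4 GB) in drive 2; 1 GB remain.
Put d5 (2 GB) in drive 3; 6 GB remain.
Put d6 (6 GB) in drive 3; 0 GB remain.
Put d7 (5 GB) in drive 4; 3 GB remain.
Put d8 (2 GB) in drive 4; 1 GB remain.
Put d9 (7 GB) in drive 5; 1 GB remain.
Put d10 (7 GB) in drive 6; 1 GB remain.
Put d11 (3 GB) in drive 7; 5 GB remain.
Put d12 (5 GB) in drive 7; 0 GB remain.
Put d13 (6 GB) in drive 8; 2 GB remain.
Put d14 (7 GB) in drive 9; 1 GB remain.
Put d15 (3 GB) in drive 10; 5 GB remain.
Final drives: [6,1] [3,4] [2,6] [5,2] [7] [7] [3,5] [6] [7] [3].

10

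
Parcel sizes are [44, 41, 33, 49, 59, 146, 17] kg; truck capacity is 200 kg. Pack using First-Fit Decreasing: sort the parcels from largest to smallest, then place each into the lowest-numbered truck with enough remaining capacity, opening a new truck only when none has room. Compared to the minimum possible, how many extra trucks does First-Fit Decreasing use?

First-Fit Decreasing: [146,49] [59,44,41,33,17] → 2 trucks.
Total size 389 kg; any packing needs at least ⌈389/200⌉ = 2 trucks.
So 2 is already optimal.

0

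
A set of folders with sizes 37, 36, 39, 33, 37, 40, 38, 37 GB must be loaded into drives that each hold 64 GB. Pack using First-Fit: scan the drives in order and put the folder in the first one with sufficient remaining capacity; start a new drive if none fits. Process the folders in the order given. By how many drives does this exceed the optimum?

0

First-Fit: [37] [36] [39] [33] [37] [40] [38] [37] → 8 drives.
8 folders exceed 32 GB (half the capacity), and no two of those can share a drive, so at least 8 drives are needed.
So 8 is already optimal.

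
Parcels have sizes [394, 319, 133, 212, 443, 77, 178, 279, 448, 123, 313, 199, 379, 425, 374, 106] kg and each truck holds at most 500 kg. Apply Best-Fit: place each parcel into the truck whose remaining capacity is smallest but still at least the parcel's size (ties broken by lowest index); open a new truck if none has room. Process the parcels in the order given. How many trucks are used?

truck 1: place 394 kg, 106 kg left
truck 2: place 319 kg, 181 kg left
truck 2: place 133 kg, 48 kg left
truck 3: place 212 kg, 288 kg left
truck 4: place 443 kg, 57 kg left
truck 1: place 77 kg, 29 kg left
truck 3: place 178 kg, 110 kg left
truck 5: place 279 kg, 221 kg left
truck 6: place 448 kg, 52 kg left
truck 5: place 123 kg, 98 kg left
truck 7: place 313 kg, 187 kg left
truck 8: place 199 kg, 301 kg left
truck 9: place 379 kg, 121 kg left
truck 10: place 425 kg, 75 kg left
truck 11: place 374 kg, 126 kg left
truck 3: place 106 kg, 4 kg left

11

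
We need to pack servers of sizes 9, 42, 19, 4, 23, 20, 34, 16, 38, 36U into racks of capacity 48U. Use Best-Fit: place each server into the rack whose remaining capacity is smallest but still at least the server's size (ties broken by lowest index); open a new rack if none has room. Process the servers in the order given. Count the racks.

9U → rack 1 (remaining 39U)
42U → rack 2 (remaining 6U)
19U → rack 1 (remaining 20U)
4U → rack 2 (remaining 2U)
23U → rack 3 (remaining 25U)
20U → rack 1 (remaining 0U)
34U → rack 4 (remaining 14U)
16U → rack 3 (remaining 9U)
38U → rack 5 (remaining 10U)
36U → rack 6 (remaining 12U)

6 racks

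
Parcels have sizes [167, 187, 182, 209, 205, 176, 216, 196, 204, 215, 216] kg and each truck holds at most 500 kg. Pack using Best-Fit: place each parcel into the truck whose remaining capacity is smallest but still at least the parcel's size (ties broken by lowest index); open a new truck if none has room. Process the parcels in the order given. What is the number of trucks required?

6

Put 167 kg in truck 1; 333 kg remain.
Put 187 kg in truck 1; 146 kg remain.
Put 182 kg in truck 2; 318 kg remain.
Put 209 kg in truck 2; 109 kg remain.
Put 205 kg in truck 3; 295 kg remain.
Put 176 kg in truck 3; 119 kg remain.
Put 216 kg in truck 4; 284 kg remain.
Put 196 kg in truck 4; 88 kg remain.
Put 204 kg in truck 5; 296 kg remain.
Put 215 kg in truck 5; 81 kg remain.
Put 216 kg in truck 6; 284 kg remain.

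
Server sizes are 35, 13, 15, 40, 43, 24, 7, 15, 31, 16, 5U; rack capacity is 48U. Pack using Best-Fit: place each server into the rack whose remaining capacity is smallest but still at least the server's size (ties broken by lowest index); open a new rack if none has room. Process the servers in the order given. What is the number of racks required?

rack 1: place 35U, 13U left
rack 1: place 13U, 0U left
rack 2: place 15U, 33U left
rack 3: place 40U, 8U left
rack 4: place 43U, 5U left
rack 2: place 24U, 9U left
rack 3: place 7U, 1U left
rack 5: place 15U, 33U left
rack 5: place 31U, 2U left
rack 6: place 16U, 32U left
rack 4: place 5U, 0U left

6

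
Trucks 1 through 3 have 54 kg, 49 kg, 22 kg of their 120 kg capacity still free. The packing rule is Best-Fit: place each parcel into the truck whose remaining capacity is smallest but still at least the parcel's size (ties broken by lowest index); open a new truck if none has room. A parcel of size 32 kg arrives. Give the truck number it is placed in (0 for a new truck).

2

Trucks with room: truck 1 (54 kg), truck 2 (49 kg).
Tightest fit is truck 2 with 49 kg free.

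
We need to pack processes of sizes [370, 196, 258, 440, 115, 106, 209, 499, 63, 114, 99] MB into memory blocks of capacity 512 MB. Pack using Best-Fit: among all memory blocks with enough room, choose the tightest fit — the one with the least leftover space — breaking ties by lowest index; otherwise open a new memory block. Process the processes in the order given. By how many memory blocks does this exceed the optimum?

Best-Fit: [370,115] [196,258] [440,63] [106,209,114] [499] [99] → 6 memory blocks.
Total size 2469 MB; any packing needs at least ⌈2469/512⌉ = 5 memory blocks.
An optimal packing achieves that bound: [499] [440,63] [370,115] [258,114,106] [209,196,99] → 5 memory blocks.
Excess: 6 − 5 = 1.

1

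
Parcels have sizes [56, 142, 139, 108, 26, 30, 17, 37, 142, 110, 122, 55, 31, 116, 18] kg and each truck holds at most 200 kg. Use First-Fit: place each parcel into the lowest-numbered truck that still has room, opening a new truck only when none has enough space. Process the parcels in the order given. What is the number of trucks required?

7

Put 56 kg in truck 1; 144 kg remain.
Put 142 kg in truck 1; 2 kg remain.
Put 139 kg in truck 2; 61 kg remain.
Put 108 kg in truck 3; 92 kg remain.
Put 26 kg in truck 2; 35 kg remain.
Put 30 kg in truck 2; 5 kg remain.
Put 17 kg in truck 3; 75 kg remain.
Put 37 kg in truck 3; 38 kg remain.
Put 142 kg in truck 4; 58 kg remain.
Put 110 kg in truck 5; 90 kg remain.
Put 122 kg in truck 6; 78 kg remain.
Put 55 kg in truck 4; 3 kg remain.
Put 31 kg in truck 3; 7 kg remain.
Put 116 kg in truck 7; 84 kg remain.
Put 18 kg in truck 5; 72 kg remain.
Final trucks: [56,142] [139,26,30] [108,17,37,31] [142,55] [110,18] [122] [116].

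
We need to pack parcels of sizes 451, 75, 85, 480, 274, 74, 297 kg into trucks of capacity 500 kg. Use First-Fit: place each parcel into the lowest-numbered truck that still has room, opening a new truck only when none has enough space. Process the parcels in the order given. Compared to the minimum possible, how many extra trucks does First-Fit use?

First-Fit: [451] [75,85,274] [480] [74,297] → 4 trucks.
Total size 1736 kg; any packing needs at least ⌈1736/500⌉ = 4 trucks.
So 4 is already optimal.

0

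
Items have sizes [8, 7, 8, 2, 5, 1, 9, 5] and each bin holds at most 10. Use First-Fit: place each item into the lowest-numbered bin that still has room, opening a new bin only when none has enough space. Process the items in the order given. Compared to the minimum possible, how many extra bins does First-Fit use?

0

First-Fit: [8,2] [7,1] [8] [5,5] [9] → 5 bins.
Total size 45; any packing needs at least ⌈45/10⌉ = 5 bins.
So 5 is already optimal.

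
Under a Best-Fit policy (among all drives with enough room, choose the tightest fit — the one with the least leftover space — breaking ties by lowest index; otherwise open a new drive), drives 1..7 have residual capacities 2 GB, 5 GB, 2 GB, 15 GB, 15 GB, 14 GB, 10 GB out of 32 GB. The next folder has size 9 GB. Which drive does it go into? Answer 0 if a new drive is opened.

7

Drives with room: drive 4 (15 GB), drive 5 (15 GB), drive 6 (14 GB), drive 7 (10 GB).
Tightest fit is drive 7 with 10 GB free.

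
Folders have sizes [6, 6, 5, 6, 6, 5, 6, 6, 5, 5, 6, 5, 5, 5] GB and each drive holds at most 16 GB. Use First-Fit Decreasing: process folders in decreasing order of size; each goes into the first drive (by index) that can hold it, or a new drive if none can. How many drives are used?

Sorted descending: 6, 6, 6, 6, 6, 6, 6, 5, 5, 5, 5, 5, 5, 5.
drive 1: place 6 GB, 10 GB left
drive 1: place 6 GB, 4 GB left
drive 2: place 6 GB, 10 GB left
drive 2: place 6 GB, 4 GB left
drive 3: place 6 GB, 10 GB left
drive 3: place 6 GB, 4 GB left
drive 4: place 6 GB, 10 GB left
drive 4: place 5 GB, 5 GB left
drive 4: place 5 GB, 0 GB left
drive 5: place 5 GB, 11 GB left
drive 5: place 5 GB, 6 GB left
drive 5: place 5 GB, 1 GB left
drive 6: place 5 GB, 11 GB left
drive 6: place 5 GB, 6 GB left

6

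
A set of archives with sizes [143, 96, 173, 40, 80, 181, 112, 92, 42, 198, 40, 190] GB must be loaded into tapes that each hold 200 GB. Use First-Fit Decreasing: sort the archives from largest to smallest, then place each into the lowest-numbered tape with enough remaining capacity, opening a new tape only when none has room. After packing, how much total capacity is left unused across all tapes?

213

Sorted descending: 198, 190, 181, 173, 143, 112, 96, 92, 80, 42, 40, 40.
198 GB → tape 1 (remaining 2 GB)
190 GB → tape 2 (remaining 10 GB)
181 GB → tape 3 (remaining 19 GB)
173 GB → tape 4 (remaining 27 GB)
143 GB → tape 5 (remaining 57 GB)
112 GB → tape 6 (remaining 88 GB)
96 GB → tape 7 (remaining 104 GB)
92 GB → tape 7 (remaining 12 GB)
80 GB → tape 6 (remaining 8 GB)
42 GB → tape 5 (remaining 15 GB)
40 GB → tape 8 (remaining 160 GB)
40 GB → tape 8 (remaining 120 GB)
8 tapes × 200 GB = 1600 GB; used 1387 GB; unused 213 GB.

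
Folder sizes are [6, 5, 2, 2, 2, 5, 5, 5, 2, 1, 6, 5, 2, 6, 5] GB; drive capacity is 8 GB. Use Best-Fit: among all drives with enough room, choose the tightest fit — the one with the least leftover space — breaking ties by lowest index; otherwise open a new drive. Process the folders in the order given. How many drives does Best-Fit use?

9 drives

6 GB → drive 1 (remaining 2 GB)
5 GB → drive 2 (remaining 3 GB)
2 GB → drive 1 (remaining 0 GB)
2 GB → drive 2 (remaining 1 GB)
2 GB → drive 3 (remaining 6 GB)
5 GB → drive 3 (remaining 1 GB)
5 GB → drive 4 (remaining 3 GB)
5 GB → drive 5 (remaining 3 GB)
2 GB → drive 4 (remaining 1 GB)
1 GB → drive 2 (remaining 0 GB)
6 GB → drive 6 (remaining 2 GB)
5 GB → drive 7 (remaining 3 GB)
2 GB → drive 6 (remaining 0 GB)
6 GB → drive 8 (remaining 2 GB)
5 GB → drive 9 (remaining 3 GB)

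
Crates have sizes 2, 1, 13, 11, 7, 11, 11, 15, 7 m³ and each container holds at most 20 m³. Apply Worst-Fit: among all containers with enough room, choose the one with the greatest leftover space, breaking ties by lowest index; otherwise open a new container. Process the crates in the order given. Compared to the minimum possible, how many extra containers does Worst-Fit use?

Worst-Fit: [2,1,13] [11,7] [11,7] [11] [15] → 5 containers.
5 crates exceed 10 m³ (half the capacity), and no two of those can share a container, so at least 5 containers are needed.
So 5 is already optimal.

0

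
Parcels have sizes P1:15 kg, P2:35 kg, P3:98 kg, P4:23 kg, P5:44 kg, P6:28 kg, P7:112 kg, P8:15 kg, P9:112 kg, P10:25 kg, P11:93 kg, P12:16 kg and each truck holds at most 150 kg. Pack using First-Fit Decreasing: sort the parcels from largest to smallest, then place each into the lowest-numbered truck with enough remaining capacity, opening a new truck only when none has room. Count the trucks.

5

Sorted descending: 112, 112, 98, 93, 44, 35, 28, 25, 23, 16, 15, 15.
112 kg → truck 1 (remaining 38 kg)
112 kg → truck 2 (remaining 38 kg)
98 kg → truck 3 (remaining 52 kg)
93 kg → truck 4 (remaining 57 kg)
44 kg → truck 3 (remaining 8 kg)
35 kg → truck 1 (remaining 3 kg)
28 kg → truck 2 (remaining 10 kg)
25 kg → truck 4 (remaining 32 kg)
23 kg → truck 4 (remaining 9 kg)
16 kg → truck 5 (remaining 134 kg)
15 kg → truck 5 (remaining 119 kg)
15 kg → truck 5 (remaining 104 kg)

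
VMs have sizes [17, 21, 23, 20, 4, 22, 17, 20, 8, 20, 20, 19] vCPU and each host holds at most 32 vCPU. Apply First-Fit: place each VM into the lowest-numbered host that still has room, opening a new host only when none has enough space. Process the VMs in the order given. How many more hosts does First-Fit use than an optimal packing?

0

First-Fit: [17,4,8] [21] [23] [20] [22] [17] [20] [20] [20] [19] → 10 hosts.
10 VMs exceed 16 vCPU (half the capacity), and no two of those can share a host, so at least 10 hosts are needed.
So 10 is already optimal.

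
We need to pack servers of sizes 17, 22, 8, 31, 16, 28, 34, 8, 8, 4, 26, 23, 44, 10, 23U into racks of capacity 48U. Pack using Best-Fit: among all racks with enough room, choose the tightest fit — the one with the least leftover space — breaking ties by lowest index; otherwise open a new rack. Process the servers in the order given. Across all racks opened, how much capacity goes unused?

17U → rack 1 (remaining 31U)
22U → rack 1 (remaining 9U)
8U → rack 1 (remaining 1U)
31U → rack 2 (remaining 17U)
16U → rack 2 (remaining 1U)
28U → rack 3 (remaining 20U)
34U → rack 4 (remaining 14U)
8U → rack 4 (remaining 6U)
8U → rack 3 (remaining 12U)
4U → rack 4 (remaining 2U)
26U → rack 5 (remaining 22U)
23U → rack 6 (remaining 25U)
44U → rack 7 (remaining 4U)
10U → rack 3 (remaining 2U)
23U → rack 6 (remaining 2U)
7 racks × 48U = 336U; used 302U; unused 34U.

34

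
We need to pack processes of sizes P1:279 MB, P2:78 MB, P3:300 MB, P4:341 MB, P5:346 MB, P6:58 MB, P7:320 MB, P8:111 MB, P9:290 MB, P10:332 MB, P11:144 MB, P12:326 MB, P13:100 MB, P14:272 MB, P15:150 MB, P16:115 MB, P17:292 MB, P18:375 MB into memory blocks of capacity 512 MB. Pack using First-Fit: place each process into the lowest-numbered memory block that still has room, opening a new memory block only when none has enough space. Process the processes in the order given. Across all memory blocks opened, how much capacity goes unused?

1403

memory block 1: place P1 (279 MB), 233 MB left
memory block 1: place P2 (78 MB), 155 MB left
memory block 2: place P3 (300 MB), 212 MB left
memory block 3: place P4 (341 MB), 171 MB left
memory block 4: place P5 (346 MB), 166 MB left
memory block 1: place P6 (58 MB), 97 MB left
memory block 5: place P7 (320 MB), 192 MB left
memory block 2: place P8 (111 MB), 101 MB left
memory block 6: place P9 (290 MB), 222 MB left
memory block 7: place P10 (332 MB), 180 MB left
memory block 3: place P11 (144 MB), 27 MB left
memory block 8: place P12 (326 MB), 186 MB left
memory block 2: place P13 (100 MB), 1 MB left
memory block 9: place P14 (272 MB), 240 MB left
memory block 4: place P15 (150 MB), 16 MB left
memory block 5: place P16 (115 MB), 77 MB left
memory block 10: place P17 (292 MB), 220 MB left
memory block 11: place P18 (375 MB), 137 MB left
11 memory blocks × 512 MB = 5632 MB; used 4229 MB; unused 1403 MB.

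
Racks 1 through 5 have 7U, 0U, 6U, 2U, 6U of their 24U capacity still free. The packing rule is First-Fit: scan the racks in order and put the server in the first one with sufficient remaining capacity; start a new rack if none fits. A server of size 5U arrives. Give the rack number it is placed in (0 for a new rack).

Racks with room: rack 1 (7U), rack 3 (6U), rack 5 (6U).
The first with room is rack 1.

1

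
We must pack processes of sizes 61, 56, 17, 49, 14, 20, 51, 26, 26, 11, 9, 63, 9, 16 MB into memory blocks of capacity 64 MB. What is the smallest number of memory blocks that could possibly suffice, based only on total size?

Total size = 61 + 56 + 17 + 49 + 14 + 20 + 51 + 26 + 26 + 11 + 9 + 63 + 9 + 16 = 428 MB.
⌈428 / 64⌉ = 7.

7 memory blocks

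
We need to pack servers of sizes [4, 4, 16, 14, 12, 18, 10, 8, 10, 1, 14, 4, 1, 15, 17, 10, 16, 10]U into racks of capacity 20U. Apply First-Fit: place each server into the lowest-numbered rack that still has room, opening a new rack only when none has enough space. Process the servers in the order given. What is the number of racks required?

11

4U → rack 1 (remaining 16U)
4U → rack 1 (remaining 12U)
16U → rack 2 (remaining 4U)
14U → rack 3 (remaining 6U)
12U → rack 1 (remaining 0U)
18U → rack 4 (remaining 2U)
10U → rack 5 (remaining 10U)
8U → rack 5 (remaining 2U)
10U → rack 6 (remaining 10U)
1U → rack 2 (remaining 3U)
14U → rack 7 (remaining 6U)
4U → rack 3 (remaining 2U)
1U → rack 2 (remaining 2U)
15U → rack 8 (remaining 5U)
17U → rack 9 (remaining 3U)
10U → rack 6 (remaining 0U)
16U → rack 10 (remaining 4U)
10U → rack 11 (remaining 10U)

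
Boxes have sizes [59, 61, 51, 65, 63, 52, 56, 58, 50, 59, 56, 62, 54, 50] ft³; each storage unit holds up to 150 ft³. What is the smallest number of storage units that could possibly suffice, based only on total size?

Total size = 59 + 61 + 51 + 65 + 63 + 52 + 56 + 58 + 50 + 59 + 56 + 62 + 54 + 50 = 796 ft³.
⌈796 / 150⌉ = 6.

6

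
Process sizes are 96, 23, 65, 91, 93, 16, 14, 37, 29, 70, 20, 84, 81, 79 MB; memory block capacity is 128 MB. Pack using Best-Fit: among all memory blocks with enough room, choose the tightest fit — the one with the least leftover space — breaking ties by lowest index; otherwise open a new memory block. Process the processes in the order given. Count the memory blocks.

8 memory blocks

96 MB → memory block 1 (remaining 32 MB)
23 MB → memory block 1 (remaining 9 MB)
65 MB → memory block 2 (remaining 63 MB)
91 MB → memory block 3 (remaining 37 MB)
93 MB → memory block 4 (remaining 35 MB)
16 MB → memory block 4 (remaining 19 MB)
14 MB → memory block 4 (remaining 5 MB)
37 MB → memory block 3 (remaining 0 MB)
29 MB → memory block 2 (remaining 34 MB)
70 MB → memory block 5 (remaining 58 MB)
20 MB → memory block 2 (remaining 14 MB)
84 MB → memory block 6 (remaining 44 MB)
81 MB → memory block 7 (remaining 47 MB)
79 MB → memory block 8 (remaining 49 MB)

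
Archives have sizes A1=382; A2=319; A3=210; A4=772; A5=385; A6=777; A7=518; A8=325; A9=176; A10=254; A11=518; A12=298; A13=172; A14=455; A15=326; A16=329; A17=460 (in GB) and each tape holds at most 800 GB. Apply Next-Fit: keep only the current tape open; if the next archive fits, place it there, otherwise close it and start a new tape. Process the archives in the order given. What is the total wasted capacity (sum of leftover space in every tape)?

2124

tape 1: place A1 (382 GB), 418 GB left
tape 1: place A2 (319 GB), 99 GB left
tape 2: place A3 (210 GB), 590 GB left
tape 3: place A4 (772 GB), 28 GB left
tape 4: place A5 (385 GB), 415 GB left
tape 5: place A6 (777 GB), 23 GB left
tape 6: place A7 (518 GB), 282 GB left
tape 7: place A8 (325 GB), 475 GB left
tape 7: place A9 (176 GB), 299 GB left
tape 7: place A10 (254 GB), 45 GB left
tape 8: place A11 (518 GB), 282 GB left
tape 9: place A12 (298 GB), 502 GB left
tape 9: place A13 (172 GB), 330 GB left
tape 10: place A14 (455 GB), 345 GB left
tape 10: place A15 (326 GB), 19 GB left
tape 11: place A16 (329 GB), 471 GB left
tape 11: place A17 (460 GB), 11 GB left
11 tapes × 800 GB = 8800 GB; used 6676 GB; unused 2124 GB.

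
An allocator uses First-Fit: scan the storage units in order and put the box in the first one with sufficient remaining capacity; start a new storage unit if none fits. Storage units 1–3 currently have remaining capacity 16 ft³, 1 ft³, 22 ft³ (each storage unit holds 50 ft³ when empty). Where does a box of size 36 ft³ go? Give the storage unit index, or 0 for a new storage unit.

0

No storage unit has ≥ 36 ft³ free, so a new storage unit is opened.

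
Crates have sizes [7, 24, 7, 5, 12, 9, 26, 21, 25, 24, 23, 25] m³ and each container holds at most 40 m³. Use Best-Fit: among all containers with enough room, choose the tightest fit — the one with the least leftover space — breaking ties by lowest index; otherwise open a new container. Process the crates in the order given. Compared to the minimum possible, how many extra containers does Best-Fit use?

Best-Fit: [7,24,7] [5,12,9] [26] [21] [25] [24] [23] [25] → 8 containers.
7 crates exceed 20 m³ (half the capacity), and no two of those can share a container, so at least 7 containers are needed.
An optimal packing achieves that bound: [26,12] [25,9,5] [25,7,7] [24] [24] [23] [21] → 7 containers.
Excess: 8 − 7 = 1.

1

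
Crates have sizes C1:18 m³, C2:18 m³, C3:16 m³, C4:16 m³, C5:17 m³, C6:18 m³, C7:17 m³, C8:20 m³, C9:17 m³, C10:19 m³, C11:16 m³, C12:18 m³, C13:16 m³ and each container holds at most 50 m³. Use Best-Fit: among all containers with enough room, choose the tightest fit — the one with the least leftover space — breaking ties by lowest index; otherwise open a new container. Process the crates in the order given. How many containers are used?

Put C1 (18 m³) in container 1; 32 m³ remain.
Put C2 (18 m³) in container 1; 14 m³ remain.
Put C3 (16 m³) in container 2; 34 m³ remain.
Put C4 (16 m³) in container 2; 18 m³ remain.
Put C5 (17 m³) in container 2; 1 m³ remain.
Put C6 (18 m³) in container 3; 32 m³ remain.
Put C7 (17 m³) in container 3; 15 m³ remain.
Put C8 (20 m³) in container 4; 30 m³ remain.
Put C9 (17 m³) in container 4; 13 m³ remain.
Put C10 (19 m³) in container 5; 31 m³ remain.
Put C11 (16 m³) in container 5; 15 m³ remain.
Put C12 (18 m³) in container 6; 32 m³ remain.
Put C13 (16 m³) in container 6; 16 m³ remain.
Final containers: [18,18] [16,16,17] [18,17] [20,17] [19,16] [18,16].

6 containers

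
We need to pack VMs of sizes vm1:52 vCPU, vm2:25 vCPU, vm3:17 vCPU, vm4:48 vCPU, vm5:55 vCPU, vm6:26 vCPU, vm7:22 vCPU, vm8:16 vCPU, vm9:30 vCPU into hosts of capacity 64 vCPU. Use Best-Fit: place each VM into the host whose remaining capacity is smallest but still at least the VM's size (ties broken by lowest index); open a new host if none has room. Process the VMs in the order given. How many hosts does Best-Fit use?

host 1: place vm1 (52 vCPU), 12 vCPU left
host 2: place vm2 (25 vCPU), 39 vCPU left
host 2: place vm3 (17 vCPU), 22 vCPU left
host 3: place vm4 (48 vCPU), 16 vCPU left
host 4: place vm5 (55 vCPU), 9 vCPU left
host 5: place vm6 (26 vCPU), 38 vCPU left
host 2: place vm7 (22 vCPU), 0 vCPU left
host 3: place vm8 (16 vCPU), 0 vCPU left
host 5: place vm9 (30 vCPU), 8 vCPU left

5 hosts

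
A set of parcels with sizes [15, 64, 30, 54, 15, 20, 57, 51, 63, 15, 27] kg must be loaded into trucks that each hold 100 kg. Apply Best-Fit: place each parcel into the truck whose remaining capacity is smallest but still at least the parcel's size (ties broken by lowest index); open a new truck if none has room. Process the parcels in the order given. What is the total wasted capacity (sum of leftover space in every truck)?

89

Put 15 kg in truck 1; 85 kg remain.
Put 64 kg in truck 1; 21 kg remain.
Put 30 kg in truck 2; 70 kg remain.
Put 54 kg in truck 2; 16 kg remain.
Put 15 kg in truck 2; 1 kg remain.
Put 20 kg in truck 1; 1 kg remain.
Put 57 kg in truck 3; 43 kg remain.
Put 51 kg in truck 4; 49 kg remain.
Put 63 kg in truck 5; 37 kg remain.
Put 15 kg in truck 5; 22 kg remain.
Put 27 kg in truck 3; 16 kg remain.
5 trucks × 100 kg = 500 kg; used 411 kg; unused 89 kg.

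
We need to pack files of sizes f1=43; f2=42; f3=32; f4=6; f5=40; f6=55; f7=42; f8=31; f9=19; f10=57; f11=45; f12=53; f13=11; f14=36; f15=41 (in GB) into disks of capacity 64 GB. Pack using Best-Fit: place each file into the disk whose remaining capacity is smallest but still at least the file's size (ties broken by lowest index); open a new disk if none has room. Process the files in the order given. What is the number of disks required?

11 disks

Put f1 (43 GB) in disk 1; 21 GB remain.
Put f2 (42 GB) in disk 2; 22 GB remain.
Put f3 (32 GB) in disk 3; 32 GB remain.
Put f4 (6 GB) in disk 1; 15 GB remain.
Put f5 (40 GB) in disk 4; 24 GB remain.
Put f6 (55 GB) in disk 5; 9 GB remain.
Put f7 (42 GB) in disk 6; 22 GB remain.
Put f8 (31 GB) in disk 3; 1 GB remain.
Put f9 (19 GB) in disk 2; 3 GB remain.
Put f10 (57 GB) in disk 7; 7 GB remain.
Put f11 (45 GB) in disk 8; 19 GB remain.
Put f12 (53 GB) in disk 9; 11 GB remain.
Put f13 (11 GB) in disk 9; 0 GB remain.
Put f14 (36 GB) in disk 10; 28 GB remain.
Put f15 (41 GB) in disk 11; 23 GB remain.
Final disks: [43,6] [42,19] [32,31] [40] [55] [42] [57] [45] [53,11] [36] [41].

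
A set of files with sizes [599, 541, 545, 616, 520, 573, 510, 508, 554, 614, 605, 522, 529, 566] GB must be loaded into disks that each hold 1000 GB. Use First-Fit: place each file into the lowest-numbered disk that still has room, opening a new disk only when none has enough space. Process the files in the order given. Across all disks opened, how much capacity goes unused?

disk 1: place 599 GB, 401 GB left
disk 2: place 541 GB, 459 GB left
disk 3: place 545 GB, 455 GB left
disk 4: place 616 GB, 384 GB left
disk 5: place 520 GB, 480 GB left
disk 6: place 573 GB, 427 GB left
disk 7: place 510 GB, 490 GB left
disk 8: place 508 GB, 492 GB left
disk 9: place 554 GB, 446 GB left
disk 10: place 614 GB, 386 GB left
disk 11: place 605 GB, 395 GB left
disk 12: place 522 GB, 478 GB left
disk 13: place 529 GB, 471 GB left
disk 14: place 566 GB, 434 GB left
14 disks × 1000 GB = 14000 GB; used 7802 GB; unused 6198 GB.

6198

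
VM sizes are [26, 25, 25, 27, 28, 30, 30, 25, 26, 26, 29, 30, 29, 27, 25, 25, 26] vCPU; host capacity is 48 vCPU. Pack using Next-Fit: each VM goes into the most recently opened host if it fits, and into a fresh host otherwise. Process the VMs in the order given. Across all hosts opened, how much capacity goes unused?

357

host 1: place 26 vCPU, 22 vCPU left
host 2: place 25 vCPU, 23 vCPU left
host 3: place 25 vCPU, 23 vCPU left
host 4: place 27 vCPU, 21 vCPU left
host 5: place 28 vCPU, 20 vCPU left
host 6: place 30 vCPU, 18 vCPU left
host 7: place 30 vCPU, 18 vCPU left
host 8: place 25 vCPU, 23 vCPU left
host 9: place 26 vCPU, 22 vCPU left
host 10: place 26 vCPU, 22 vCPU left
host 11: place 29 vCPU, 19 vCPU left
host 12: place 30 vCPU, 18 vCPU left
host 13: place 29 vCPU, 19 vCPU left
host 14: place 27 vCPU, 21 vCPU left
host 15: place 25 vCPU, 23 vCPU left
host 16: place 25 vCPU, 23 vCPU left
host 17: place 26 vCPU, 22 vCPU left
17 hosts × 48 vCPU = 816 vCPU; used 459 vCPU; unused 357 vCPU.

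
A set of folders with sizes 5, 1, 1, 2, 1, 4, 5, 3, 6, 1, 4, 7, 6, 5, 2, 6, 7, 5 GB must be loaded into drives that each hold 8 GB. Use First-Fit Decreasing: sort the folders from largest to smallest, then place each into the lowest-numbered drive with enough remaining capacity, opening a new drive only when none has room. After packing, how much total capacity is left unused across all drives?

Sorted descending: 7, 7, 6, 6, 6, 5, 5, 5, 5, 4, 4, 3, 2, 2, 1, 1, 1, 1.
Put 7 GB in drive 1; 1 GB remain.
Put 7 GB in drive 2; 1 GB remain.
Put 6 GB in drive 3; 2 GB remain.
Put 6 GB in drive 4; 2 GB remain.
Put 6 GB in drive 5; 2 GB remain.
Put 5 GB in drive 6; 3 GB remain.
Put 5 GB in drive 7; 3 GB remain.
Put 5 GB in drive 8; 3 GB remain.
Put 5 GB in drive 9; 3 GB remain.
Put 4 GB in drive 10; 4 GB remain.
Put 4 GB in drive 10; 0 GB remain.
Put 3 GB in drive 6; 0 GB remain.
Put 2 GB in drive 3; 0 GB remain.
Put 2 GB in drive 4; 0 GB remain.
Put 1 GB in drive 1; 0 GB remain.
Put 1 GB in drive 2; 0 GB remain.
Put 1 GB in drive 5; 1 GB remain.
Put 1 GB in drive 5; 0 GB remain.
10 drives × 8 GB = 80 GB; used 71 GB; unused 9 GB.

9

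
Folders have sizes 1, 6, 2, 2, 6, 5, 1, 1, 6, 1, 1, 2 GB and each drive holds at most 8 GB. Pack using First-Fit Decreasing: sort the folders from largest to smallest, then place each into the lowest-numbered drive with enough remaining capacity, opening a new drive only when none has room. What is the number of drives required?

Sorted descending: 6, 6, 6, 5, 2, 2, 2, 1, 1, 1, 1, 1.
Put 6 GB in drive 1; 2 GB remain.
Put 6 GB in drive 2; 2 GB remain.
Put 6 GB in drive 3; 2 GB remain.
Put 5 GB in drive 4; 3 GB remain.
Put 2 GB in drive 1; 0 GB remain.
Put 2 GB in drive 2; 0 GB remain.
Put 2 GB in drive 3; 0 GB remain.
Put 1 GB in drive 4; 2 GB remain.
Put 1 GB in drive 4; 1 GB remain.
Put 1 GB in drive 4; 0 GB remain.
Put 1 GB in drive 5; 7 GB remain.
Put 1 GB in drive 5; 6 GB remain.

5 drives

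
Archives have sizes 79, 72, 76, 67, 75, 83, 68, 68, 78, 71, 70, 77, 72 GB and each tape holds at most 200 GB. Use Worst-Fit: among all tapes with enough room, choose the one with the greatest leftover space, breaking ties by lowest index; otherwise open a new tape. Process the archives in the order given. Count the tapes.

7

Put 79 GB in tape 1; 121 GB remain.
Put 72 GB in tape 1; 49 GB remain.
Put 76 GB in tape 2; 124 GB remain.
Put 67 GB in tape 2; 57 GB remain.
Put 75 GB in tape 3; 125 GB remain.
Put 83 GB in tape 3; 42 GB remain.
Put 68 GB in tape 4; 132 GB remain.
Put 68 GB in tape 4; 64 GB remain.
Put 78 GB in tape 5; 122 GB remain.
Put 71 GB in tape 5; 51 GB remain.
Put 70 GB in tape 6; 130 GB remain.
Put 77 GB in tape 6; 53 GB remain.
Put 72 GB in tape 7; 128 GB remain.
Final tapes: [79,72] [76,67] [75,83] [68,68] [78,71] [70,77] [72].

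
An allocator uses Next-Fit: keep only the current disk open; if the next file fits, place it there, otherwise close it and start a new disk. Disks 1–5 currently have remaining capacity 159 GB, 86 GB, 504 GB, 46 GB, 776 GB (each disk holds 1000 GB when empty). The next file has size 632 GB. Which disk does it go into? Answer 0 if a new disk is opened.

Next-Fit only looks at disk 5, which has 776 GB free.
632 GB fits there.

5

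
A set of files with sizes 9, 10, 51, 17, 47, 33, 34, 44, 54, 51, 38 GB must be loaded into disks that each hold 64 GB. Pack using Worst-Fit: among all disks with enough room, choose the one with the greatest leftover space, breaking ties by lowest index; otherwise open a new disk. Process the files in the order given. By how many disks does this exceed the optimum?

Worst-Fit: [9,10,17] [51] [47] [33] [34] [44] [54] [51] [38] → 9 disks.
8 files exceed 32 GB (half the capacity), and no two of those can share a disk, so at least 8 disks are needed.
An optimal packing achieves that bound: [54,10] [51,9] [51] [47,17] [44] [38] [34] [33] → 8 disks.
Excess: 9 − 8 = 1.

1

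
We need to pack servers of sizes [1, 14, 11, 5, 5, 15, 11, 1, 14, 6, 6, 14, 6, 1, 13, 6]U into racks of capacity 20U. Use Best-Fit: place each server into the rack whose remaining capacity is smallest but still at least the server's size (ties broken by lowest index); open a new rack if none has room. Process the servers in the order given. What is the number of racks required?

7 racks

Put 1U in rack 1; 19U remain.
Put 14U in rack 1; 5U remain.
Put 11U in rack 2; 9U remain.
Put 5U in rack 1; 0U remain.
Put 5U in rack 2; 4U remain.
Put 15U in rack 3; 5U remain.
Put 11U in rack 4; 9U remain.
Put 1U in rack 2; 3U remain.
Put 14U in rack 5; 6U remain.
Put 6U in rack 5; 0U remain.
Put 6U in rack 4; 3U remain.
Put 14U in rack 6; 6U remain.
Put 6U in rack 6; 0U remain.
Put 1U in rack 2; 2U remain.
Put 13U in rack 7; 7U remain.
Put 6U in rack 7; 1U remain.
Final racks: [1,14,5] [11,5,1,1] [15] [11,6] [14,6] [14,6] [13,6].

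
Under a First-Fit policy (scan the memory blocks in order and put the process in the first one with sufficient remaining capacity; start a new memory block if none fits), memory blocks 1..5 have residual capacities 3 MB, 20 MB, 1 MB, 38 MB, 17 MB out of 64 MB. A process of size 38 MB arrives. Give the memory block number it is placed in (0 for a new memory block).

Memory blocks with room: memory block 4 (38 MB).
The first with room is memory block 4.

4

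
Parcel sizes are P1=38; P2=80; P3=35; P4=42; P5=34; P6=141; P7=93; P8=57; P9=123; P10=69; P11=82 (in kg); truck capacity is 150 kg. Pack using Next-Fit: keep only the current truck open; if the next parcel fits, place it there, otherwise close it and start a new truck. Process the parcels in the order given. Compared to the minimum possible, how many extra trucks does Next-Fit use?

1

Next-Fit: [38,80] [35,42,34] [141] [93,57] [123] [69] [82] → 7 trucks.
Total size 794 kg; any packing needs at least ⌈794/150⌉ = 6 trucks.
An optimal packing achieves that bound: [141] [123] [93,57] [82,42] [80,69] [38,35,34] → 6 trucks.
Excess: 7 − 6 = 1.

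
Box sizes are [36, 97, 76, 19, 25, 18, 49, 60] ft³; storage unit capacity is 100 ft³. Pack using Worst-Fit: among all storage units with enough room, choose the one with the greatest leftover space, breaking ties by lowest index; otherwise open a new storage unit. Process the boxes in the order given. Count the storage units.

5

36 ft³ → storage unit 1 (remaining 64 ft³)
97 ft³ → storage unit 2 (remaining 3 ft³)
76 ft³ → storage unit 3 (remaining 24 ft³)
19 ft³ → storage unit 1 (remaining 45 ft³)
25 ft³ → storage unit 1 (remaining 20 ft³)
18 ft³ → storage unit 3 (remaining 6 ft³)
49 ft³ → storage unit 4 (remaining 51 ft³)
60 ft³ → storage unit 5 (remaining 40 ft³)
Final storage units: [36,19,25] [97] [76,18] [49] [60].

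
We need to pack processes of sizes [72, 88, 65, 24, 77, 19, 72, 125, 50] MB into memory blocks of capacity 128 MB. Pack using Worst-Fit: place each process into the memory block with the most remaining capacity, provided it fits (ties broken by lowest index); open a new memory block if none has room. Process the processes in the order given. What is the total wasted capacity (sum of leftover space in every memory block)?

176

Put 72 MB in memory block 1; 56 MB remain.
Put 88 MB in memory block 2; 40 MB remain.
Put 65 MB in memory block 3; 63 MB remain.
Put 24 MB in memory block 3; 39 MB remain.
Put 77 MB in memory block 4; 51 MB remain.
Put 19 MB in memory block 1; 37 MB remain.
Put 72 MB in memory block 5; 56 MB remain.
Put 125 MB in memory block 6; 3 MB remain.
Put 50 MB in memory block 5; 6 MB remain.
6 memory blocks × 128 MB = 768 MB; used 592 MB; unused 176 MB.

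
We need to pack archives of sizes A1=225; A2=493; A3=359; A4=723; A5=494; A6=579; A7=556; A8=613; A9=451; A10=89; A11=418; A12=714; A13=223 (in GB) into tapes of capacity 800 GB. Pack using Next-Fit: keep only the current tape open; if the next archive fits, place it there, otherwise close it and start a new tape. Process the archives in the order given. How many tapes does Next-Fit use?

11

Put A1 (225 GB) in tape 1; 575 GB remain.
Put A2 (493 GB) in tape 1; 82 GB remain.
Put A3 (359 GB) in tape 2; 441 GB remain.
Put A4 (723 GB) in tape 3; 77 GB remain.
Put A5 (494 GB) in tape 4; 306 GB remain.
Put A6 (579 GB) in tape 5; 221 GB remain.
Put A7 (556 GB) in tape 6; 244 GB remain.
Put A8 (613 GB) in tape 7; 187 GB remain.
Put A9 (451 GB) in tape 8; 349 GB remain.
Put A10 (89 GB) in tape 8; 260 GB remain.
Put A11 (418 GB) in tape 9; 382 GB remain.
Put A12 (714 GB) in tape 10; 86 GB remain.
Put A13 (223 GB) in tape 11; 577 GB remain.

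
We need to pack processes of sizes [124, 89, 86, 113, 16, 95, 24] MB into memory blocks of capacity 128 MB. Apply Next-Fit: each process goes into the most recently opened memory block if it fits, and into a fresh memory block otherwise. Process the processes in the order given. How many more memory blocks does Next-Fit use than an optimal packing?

1

Next-Fit: [124] [89] [86] [113] [16,95] [24] → 6 memory blocks.
Total size 547 MB; any packing needs at least ⌈547/128⌉ = 5 memory blocks.
An optimal packing achieves that bound: [124] [113] [95,24] [89,16] [86] → 5 memory blocks.
Excess: 6 − 5 = 1.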